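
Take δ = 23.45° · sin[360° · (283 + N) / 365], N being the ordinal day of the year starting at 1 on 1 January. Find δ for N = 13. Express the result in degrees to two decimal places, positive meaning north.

360 × (283 + 13) / 365 = 291.945°; sin(291.945°) = -0.9275.
δ = 23.45 × -0.9275 = -21.750° ≈ -21.75°.

-21.75°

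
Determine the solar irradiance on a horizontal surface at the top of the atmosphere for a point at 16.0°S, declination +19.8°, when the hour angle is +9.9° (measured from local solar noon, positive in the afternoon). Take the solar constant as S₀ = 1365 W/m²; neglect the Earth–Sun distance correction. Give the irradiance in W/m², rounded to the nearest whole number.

cos θ_z = sin(-16.0°) sin(19.8°) + cos(-16.0°) cos(19.8°) cos(9.90°) = -0.0934 + 0.8910 = 0.7976.
Top-of-atmosphere irradiance = S₀ cos θ_z = 1365 × 0.7976 = 1088.72 W/m².

1089 W/m²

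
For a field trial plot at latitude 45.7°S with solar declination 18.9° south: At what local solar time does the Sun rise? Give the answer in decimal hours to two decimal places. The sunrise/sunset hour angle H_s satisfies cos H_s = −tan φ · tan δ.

4.63 h

−tan φ tan δ = −(-1.0247)(-0.3424) = -0.3509; H_s = arccos(-0.3509) = 110.54°.
Sunrise is at 12 − H_s/15 = 12 − 7.369 = 4.631 h local solar time.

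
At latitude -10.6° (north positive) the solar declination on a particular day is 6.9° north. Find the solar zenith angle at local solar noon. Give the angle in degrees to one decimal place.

At local solar noon the hour angle is zero, so the zenith angle is |φ − δ| = |-10.6° − (6.9°)| = 17.5°.

17.5°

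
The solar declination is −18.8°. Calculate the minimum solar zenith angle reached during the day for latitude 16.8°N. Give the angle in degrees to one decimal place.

35.6°

At local solar noon the hour angle is zero, so the zenith angle is |φ − δ| = |16.8° − (-18.8°)| = 35.6°.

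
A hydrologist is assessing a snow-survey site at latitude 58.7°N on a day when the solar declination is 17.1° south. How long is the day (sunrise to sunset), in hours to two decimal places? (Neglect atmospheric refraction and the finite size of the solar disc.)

7.95 hours

−tan φ tan δ = −(1.6447)(-0.3076) = 0.5059; H_s = arccos(0.5059) = 59.61°.
Day length = 2 H_s / 15° h⁻¹ = 119.22° / 15 = 7.948 h.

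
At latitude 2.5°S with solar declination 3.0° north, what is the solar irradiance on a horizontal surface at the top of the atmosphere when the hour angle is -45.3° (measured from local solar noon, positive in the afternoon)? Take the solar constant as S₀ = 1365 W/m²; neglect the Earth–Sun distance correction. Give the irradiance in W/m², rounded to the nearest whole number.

955 W/m²

cos θ_z = sin(-2.5°) sin(3.0°) + cos(-2.5°) cos(3.0°) cos(-45.30°) = -0.0023 + 0.7018 = 0.6995.
Top-of-atmosphere irradiance = S₀ cos θ_z = 1365 × 0.6995 = 954.82 W/m².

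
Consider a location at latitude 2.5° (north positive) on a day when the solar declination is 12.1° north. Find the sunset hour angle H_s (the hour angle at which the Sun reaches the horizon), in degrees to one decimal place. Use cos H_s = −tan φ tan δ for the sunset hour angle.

90.5°

−tan φ tan δ = −(0.0437)(0.2144) = -0.0094; H_s = arccos(-0.0094) = 90.54°.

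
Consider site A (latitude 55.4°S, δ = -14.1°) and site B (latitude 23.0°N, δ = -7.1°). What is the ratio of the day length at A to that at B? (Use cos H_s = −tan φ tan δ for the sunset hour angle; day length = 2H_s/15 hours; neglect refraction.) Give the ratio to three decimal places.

1.280

A: H_s = arccos(−tan -55.4° · tan -14.1°) = 111.35°, so 2H_s/15 = 14.8467 h.
B: H_s = arccos(−tan 23.0° · tan -7.1°) = 86.97°, so 2H_s/15 = 11.5960 h.
Ratio A/B = 14.8467 / 11.5960 = 1.2803.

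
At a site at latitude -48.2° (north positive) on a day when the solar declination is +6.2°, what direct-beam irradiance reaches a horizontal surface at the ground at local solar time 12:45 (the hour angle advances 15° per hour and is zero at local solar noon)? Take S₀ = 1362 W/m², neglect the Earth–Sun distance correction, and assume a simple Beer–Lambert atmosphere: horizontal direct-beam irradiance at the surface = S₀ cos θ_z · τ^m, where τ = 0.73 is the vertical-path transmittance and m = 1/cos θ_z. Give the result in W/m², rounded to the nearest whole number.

446 W/m²

Hour angle H = 15° × (12.75 − 12) = 11.25°.
cos θ_z = sin φ sin δ + cos φ cos δ cos H = (-0.7455)(0.1080) + (0.6665)(0.9942)(0.9808) = 0.5694.
Air mass m = 1/cos θ_z = 1/0.5694 = 1.756; τ^m = 0.73^1.756 = 0.5754.
Surface direct beam = 1362 × 0.5694 × 0.5754 = 446.24 W/m².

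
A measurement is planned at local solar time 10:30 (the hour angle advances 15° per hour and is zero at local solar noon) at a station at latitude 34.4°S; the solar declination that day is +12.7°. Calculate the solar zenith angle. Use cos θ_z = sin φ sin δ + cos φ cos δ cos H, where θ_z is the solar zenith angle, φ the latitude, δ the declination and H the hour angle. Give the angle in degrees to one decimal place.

51.7°

Hour angle H = 15° × (10.5 − 12) = -22.50°.
cos θ_z = sin(-34.4°) sin(12.7°) + cos(-34.4°) cos(12.7°) cos(-22.50°) = -0.1242 + 0.7437 = 0.6195.
θ_z = arccos(0.6195) = 51.72°.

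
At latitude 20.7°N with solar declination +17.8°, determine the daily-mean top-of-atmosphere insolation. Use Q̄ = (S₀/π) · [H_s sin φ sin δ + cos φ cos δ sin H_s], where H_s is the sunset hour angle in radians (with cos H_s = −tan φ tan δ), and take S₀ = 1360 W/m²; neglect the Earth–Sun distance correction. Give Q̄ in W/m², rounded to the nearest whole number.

cos H_s = −tan(20.7°) · tan(17.8°) = -0.1213, so H_s = arccos(-0.1213) = 96.97°. In radians, H_s = 1.6924.
H_s sin φ sin δ = 1.6924 × 0.3535 × 0.3057 = 0.1829.
cos φ cos δ sin H_s = 0.9354 × 0.9521 × 0.9926 = 0.8840.
Q̄ = (1360/π) × (0.1829 + 0.8840) = 432.90 × 1.0669 = 461.86 W/m².

462 W/m²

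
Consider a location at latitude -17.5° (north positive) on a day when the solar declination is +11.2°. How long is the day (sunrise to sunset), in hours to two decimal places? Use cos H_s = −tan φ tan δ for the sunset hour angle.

11.52 hours

cos H_s = −tan(-17.5°) · tan(11.2°) = 0.0624, so H_s = arccos(0.0624) = 86.42°.
Day length = 2 H_s / 15° h⁻¹ = 172.84° / 15 = 11.523 h.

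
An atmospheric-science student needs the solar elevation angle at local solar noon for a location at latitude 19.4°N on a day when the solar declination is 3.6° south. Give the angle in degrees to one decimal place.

67.0°

At local solar noon the hour angle is zero, so the elevation is 90° − |φ − δ| = 90° − |19.4° − (-3.6°)| = 90° − 23.0° = 67.0°.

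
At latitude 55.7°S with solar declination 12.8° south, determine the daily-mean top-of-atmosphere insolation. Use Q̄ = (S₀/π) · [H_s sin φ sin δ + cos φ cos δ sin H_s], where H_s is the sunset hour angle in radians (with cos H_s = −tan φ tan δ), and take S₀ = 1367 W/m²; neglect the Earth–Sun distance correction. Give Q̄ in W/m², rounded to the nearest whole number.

378 W/m²

The sunset hour angle satisfies cos H_s = −tan φ tan δ = -0.3331, giving H_s = 109.46°. In radians, H_s = 1.9104.
H_s sin φ sin δ = 1.9104 × -0.8261 × -0.2215 = 0.3496.
cos φ cos δ sin H_s = 0.5635 × 0.9751 × 0.9429 = 0.5181.
Q̄ = (1367/π) × (0.3496 + 0.5181) = 435.13 × 0.8677 = 377.56 W/m².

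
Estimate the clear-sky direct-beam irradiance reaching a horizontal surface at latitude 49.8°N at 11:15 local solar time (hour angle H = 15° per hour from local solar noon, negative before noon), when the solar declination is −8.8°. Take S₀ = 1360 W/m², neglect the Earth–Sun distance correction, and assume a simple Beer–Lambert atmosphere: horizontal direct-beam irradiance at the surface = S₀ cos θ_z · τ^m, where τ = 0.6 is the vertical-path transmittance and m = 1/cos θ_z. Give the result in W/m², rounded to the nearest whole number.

Hour angle H = 15° × (11.25 − 12) = -11.25°.
cos θ_z = sin φ sin δ + cos φ cos δ cos H = (0.7638)(-0.1530) + (0.6455)(0.9882)(0.9808) = 0.5088.
Air mass m = 1/cos θ_z = 1/0.5088 = 1.965; τ^m = 0.6^1.965 = 0.3665.
Surface direct beam = 1360 × 0.5088 × 0.3665 = 253.61 W/m².

254 W/m²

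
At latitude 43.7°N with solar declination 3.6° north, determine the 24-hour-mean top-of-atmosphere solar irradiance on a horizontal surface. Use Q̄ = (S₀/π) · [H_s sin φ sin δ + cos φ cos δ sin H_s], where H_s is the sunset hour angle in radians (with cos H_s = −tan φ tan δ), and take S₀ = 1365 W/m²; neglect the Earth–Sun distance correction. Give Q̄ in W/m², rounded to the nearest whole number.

344 W/m²

The sunset hour angle satisfies cos H_s = −tan φ tan δ = -0.0601, giving H_s = 93.45°. In radians, H_s = 1.6310.
H_s sin φ sin δ = 1.6310 × 0.6909 × 0.0628 = 0.0708.
cos φ cos δ sin H_s = 0.7230 × 0.9980 × 0.9982 = 0.7203.
Q̄ = (1365/π) × (0.0708 + 0.7203) = 434.49 × 0.7911 = 343.73 W/m².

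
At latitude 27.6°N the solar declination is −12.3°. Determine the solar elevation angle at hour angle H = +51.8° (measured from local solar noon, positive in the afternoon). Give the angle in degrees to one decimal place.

25.9°

cos θ_z = sin φ sin δ + cos φ cos δ cos H = (0.4633)(-0.2130) + (0.8862)(0.9770)(0.6184) = 0.4367.
θ_z = arccos(0.4367) = 64.11°, so the elevation is 90° − 64.11° = 25.89°.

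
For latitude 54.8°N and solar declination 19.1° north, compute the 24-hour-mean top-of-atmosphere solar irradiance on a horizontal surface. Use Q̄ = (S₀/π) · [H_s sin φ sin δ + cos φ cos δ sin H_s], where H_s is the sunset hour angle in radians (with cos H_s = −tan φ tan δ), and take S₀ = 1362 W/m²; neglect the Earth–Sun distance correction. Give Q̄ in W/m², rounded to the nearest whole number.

447 W/m²

−tan φ tan δ = −(1.4176)(0.3463) = -0.4909; H_s = arccos(-0.4909) = 119.40°. In radians, H_s = 2.0839.
H_s sin φ sin δ = 2.0839 × 0.8171 × 0.3272 = 0.5571.
cos φ cos δ sin H_s = 0.5764 × 0.9449 × 0.8712 = 0.4745.
Q̄ = (1362/π) × (0.5571 + 0.4745) = 433.54 × 1.0316 = 447.24 W/m².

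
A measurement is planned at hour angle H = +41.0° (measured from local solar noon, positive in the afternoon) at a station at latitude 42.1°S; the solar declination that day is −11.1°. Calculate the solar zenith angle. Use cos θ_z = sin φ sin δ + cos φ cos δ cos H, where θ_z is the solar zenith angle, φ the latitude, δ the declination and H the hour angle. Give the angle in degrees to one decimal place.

cos θ_z = sin φ sin δ + cos φ cos δ cos H = (-0.6704)(-0.1925) + (0.7420)(0.9813)(0.7547) = 0.6786.
θ_z = arccos(0.6786) = 47.27°.

47.3°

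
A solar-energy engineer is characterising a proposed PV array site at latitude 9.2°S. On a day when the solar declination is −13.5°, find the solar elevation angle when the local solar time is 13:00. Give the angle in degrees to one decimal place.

74.7°

Hour angle H = 15° × (13 − 12) = 15.00°.
With φ = -9.2°, δ = -13.5°, H = 15.00°: sin φ sin δ = 0.0373, cos φ cos δ cos H = 0.9272, so cos θ_z = 0.9645.
θ_z = arccos(0.9645) = 15.31°, so the elevation is 90° − 15.31° = 74.69°.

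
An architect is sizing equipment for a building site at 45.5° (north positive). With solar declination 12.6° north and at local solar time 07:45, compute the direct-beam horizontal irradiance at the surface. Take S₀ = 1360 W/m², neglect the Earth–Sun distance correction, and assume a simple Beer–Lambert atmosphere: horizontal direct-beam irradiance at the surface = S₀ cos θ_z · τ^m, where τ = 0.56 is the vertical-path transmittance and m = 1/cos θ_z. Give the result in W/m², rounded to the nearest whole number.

Hour angle H = 15° × (7.75 − 12) = -63.75°.
cos θ_z = sin φ sin δ + cos φ cos δ cos H = (0.7133)(0.2181) + (0.7009)(0.9759)(0.4423) = 0.4581.
Air mass m = 1/cos θ_z = 1/0.4581 = 2.183; τ^m = 0.56^2.183 = 0.2820.
Surface direct beam = 1360 × 0.4581 × 0.2820 = 175.69 W/m².

176 W/m²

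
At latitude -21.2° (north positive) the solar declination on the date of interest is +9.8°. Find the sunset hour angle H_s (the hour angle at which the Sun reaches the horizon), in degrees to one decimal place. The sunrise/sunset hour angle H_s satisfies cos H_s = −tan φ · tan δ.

86.2°

cos H_s = −tan(-21.2°) · tan(9.8°) = 0.0670, so H_s = arccos(0.0670) = 86.16°.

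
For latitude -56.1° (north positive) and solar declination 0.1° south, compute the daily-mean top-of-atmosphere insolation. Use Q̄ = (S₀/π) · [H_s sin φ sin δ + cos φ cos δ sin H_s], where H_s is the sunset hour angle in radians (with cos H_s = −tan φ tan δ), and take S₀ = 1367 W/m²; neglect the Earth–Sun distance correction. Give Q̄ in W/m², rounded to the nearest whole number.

−tan φ tan δ = −(-1.4882)(-0.0017) = -0.0025; H_s = arccos(-0.0025) = 90.14°. In radians, H_s = 1.5732.
H_s sin φ sin δ = 1.5732 × -0.8300 × -0.0017 = 0.0022.
cos φ cos δ sin H_s = 0.5577 × 1.0000 × 1.0000 = 0.5577.
Q̄ = (1367/π) × (0.0022 + 0.5577) = 435.13 × 0.5599 = 243.63 W/m².

244 W/m²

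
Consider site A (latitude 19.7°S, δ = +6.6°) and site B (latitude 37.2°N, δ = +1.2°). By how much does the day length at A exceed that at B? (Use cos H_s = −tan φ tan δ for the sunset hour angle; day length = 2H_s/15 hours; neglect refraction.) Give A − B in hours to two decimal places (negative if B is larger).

A: H_s = arccos(−tan -19.7° · tan 6.6°) = 87.63°, so 2H_s/15 = 11.6840 h.
B: H_s = arccos(−tan 37.2° · tan 1.2°) = 90.91°, so 2H_s/15 = 12.1213 h.
A − B = 11.6840 − 12.1213 = -0.4373 h.

-0.44 h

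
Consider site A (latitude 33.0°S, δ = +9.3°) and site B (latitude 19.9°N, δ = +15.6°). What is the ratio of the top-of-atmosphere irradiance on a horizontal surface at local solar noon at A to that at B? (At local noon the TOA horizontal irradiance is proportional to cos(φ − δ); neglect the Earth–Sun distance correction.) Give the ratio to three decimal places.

0.742

A: cos θ_z = cos(-33.0° − (9.3°)) = 0.7396.
B: cos θ_z = cos(19.9° − (15.6°)) = 0.9972.
Ratio A/B = 0.7396 / 0.9972 = 0.7417.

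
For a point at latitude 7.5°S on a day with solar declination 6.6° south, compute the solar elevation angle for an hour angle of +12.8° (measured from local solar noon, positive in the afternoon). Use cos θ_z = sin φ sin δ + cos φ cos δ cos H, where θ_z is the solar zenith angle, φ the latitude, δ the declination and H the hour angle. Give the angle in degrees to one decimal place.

77.3°

cos θ_z = sin(-7.5°) sin(-6.6°) + cos(-7.5°) cos(-6.6°) cos(12.80°) = 0.0150 + 0.9604 = 0.9754.
θ_z = arccos(0.9754) = 12.74°, so the elevation is 90° − 12.74° = 77.26°.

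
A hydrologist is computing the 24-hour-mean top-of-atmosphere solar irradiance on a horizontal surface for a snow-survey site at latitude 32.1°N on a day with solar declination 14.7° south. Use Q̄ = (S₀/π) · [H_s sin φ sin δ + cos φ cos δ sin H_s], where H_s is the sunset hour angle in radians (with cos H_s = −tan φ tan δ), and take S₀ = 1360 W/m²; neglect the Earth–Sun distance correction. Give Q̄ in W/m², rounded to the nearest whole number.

−tan φ tan δ = −(0.6273)(-0.2623) = 0.1645; H_s = arccos(0.1645) = 80.53°. In radians, H_s = 1.4055.
H_s sin φ sin δ = 1.4055 × 0.5314 × -0.2538 = -0.1896.
cos φ cos δ sin H_s = 0.8471 × 0.9673 × 0.9864 = 0.8083.
Q̄ = (1360/π) × (-0.1896 + 0.8083) = 432.90 × 0.6187 = 267.84 W/m².

268 W/m²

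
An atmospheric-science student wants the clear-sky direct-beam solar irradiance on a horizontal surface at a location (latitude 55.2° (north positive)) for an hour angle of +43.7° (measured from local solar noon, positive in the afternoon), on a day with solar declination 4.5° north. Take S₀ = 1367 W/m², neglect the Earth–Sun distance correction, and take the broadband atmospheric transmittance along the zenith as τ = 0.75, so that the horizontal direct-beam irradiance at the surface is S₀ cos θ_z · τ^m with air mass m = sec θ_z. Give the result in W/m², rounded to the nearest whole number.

cos θ_z = sin(55.2°) sin(4.5°) + cos(55.2°) cos(4.5°) cos(43.70°) = 0.0644 + 0.4113 = 0.4757.
Air mass m = 1/cos θ_z = 1/0.4757 = 2.102; τ^m = 0.75^2.102 = 0.5462.
Surface direct beam = 1367 × 0.4757 × 0.5462 = 355.18 W/m².

355 W/m²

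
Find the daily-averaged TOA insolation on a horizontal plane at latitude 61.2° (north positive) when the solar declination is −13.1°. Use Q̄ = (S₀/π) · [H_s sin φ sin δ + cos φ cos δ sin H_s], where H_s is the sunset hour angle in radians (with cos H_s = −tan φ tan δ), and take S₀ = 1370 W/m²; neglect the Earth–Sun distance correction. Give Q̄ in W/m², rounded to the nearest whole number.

87 W/m²

cos H_s = −tan(61.2°) · tan(-13.1°) = 0.4233, so H_s = arccos(0.4233) = 64.96°. In radians, H_s = 1.1338.
H_s sin φ sin δ = 1.1338 × 0.8763 × -0.2267 = -0.2252.
cos φ cos δ sin H_s = 0.4818 × 0.9740 × 0.9060 = 0.4252.
Q̄ = (1370/π) × (-0.2252 + 0.4252) = 436.08 × 0.2000 = 87.22 W/m².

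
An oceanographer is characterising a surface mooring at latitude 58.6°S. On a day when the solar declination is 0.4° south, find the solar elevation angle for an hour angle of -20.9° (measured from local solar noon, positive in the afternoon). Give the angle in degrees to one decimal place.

cos θ_z = sin(-58.6°) sin(-0.4°) + cos(-58.6°) cos(-0.4°) cos(-20.90°) = 0.0060 + 0.4867 = 0.4927.
θ_z = arccos(0.4927) = 60.48°, so the elevation is 90° − 60.48° = 29.52°.

29.5°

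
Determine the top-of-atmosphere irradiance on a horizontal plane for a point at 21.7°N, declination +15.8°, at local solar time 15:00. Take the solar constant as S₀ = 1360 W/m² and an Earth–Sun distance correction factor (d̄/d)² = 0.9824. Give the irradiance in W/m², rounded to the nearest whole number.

Hour angle H = 15° × (15 − 12) = 45.00°.
cos θ_z = sin(21.7°) sin(15.8°) + cos(21.7°) cos(15.8°) cos(45.00°) = 0.1007 + 0.6322 = 0.7329.
Top-of-atmosphere irradiance = S₀ (d̄/d)² cos θ_z = 1360 × 0.9824 × 0.7329 = 979.20 W/m².

979 W/m²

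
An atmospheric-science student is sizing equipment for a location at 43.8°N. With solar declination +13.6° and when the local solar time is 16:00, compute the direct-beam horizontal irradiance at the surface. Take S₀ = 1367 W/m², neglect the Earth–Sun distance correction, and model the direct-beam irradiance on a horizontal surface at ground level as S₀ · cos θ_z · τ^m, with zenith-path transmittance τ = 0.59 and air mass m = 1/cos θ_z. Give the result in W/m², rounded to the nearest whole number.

Hour angle H = 15° × (16 − 12) = 60.00°.
cos θ_z = sin(43.8°) sin(13.6°) + cos(43.8°) cos(13.6°) cos(60.00°) = 0.1628 + 0.3508 = 0.5136.
Air mass m = 1/cos θ_z = 1/0.5136 = 1.947; τ^m = 0.59^1.947 = 0.3580.
Surface direct beam = 1367 × 0.5136 × 0.3580 = 251.35 W/m².

251 W/m²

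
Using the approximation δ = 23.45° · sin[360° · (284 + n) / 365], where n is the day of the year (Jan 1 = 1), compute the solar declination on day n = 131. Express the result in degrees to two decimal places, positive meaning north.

360 × (284 + 131) / 365 = 409.315°; sin(409.315°) = 0.7583.
δ = 23.45 × 0.7583 = 17.782° ≈ +17.78°.

+17.78°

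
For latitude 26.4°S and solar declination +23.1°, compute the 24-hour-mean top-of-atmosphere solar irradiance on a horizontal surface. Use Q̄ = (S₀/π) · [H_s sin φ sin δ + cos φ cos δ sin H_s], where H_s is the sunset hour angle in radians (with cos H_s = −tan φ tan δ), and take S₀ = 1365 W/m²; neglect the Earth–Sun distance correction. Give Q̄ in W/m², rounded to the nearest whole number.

cos H_s = −tan(-26.4°) · tan(23.1°) = 0.2117, so H_s = arccos(0.2117) = 77.78°. In radians, H_s = 1.3575.
H_s sin φ sin δ = 1.3575 × -0.4446 × 0.3923 = -0.2368.
cos φ cos δ sin H_s = 0.8957 × 0.9198 × 0.9773 = 0.8052.
Q̄ = (1365/π) × (-0.2368 + 0.8052) = 434.49 × 0.5684 = 246.96 W/m².

247 W/m²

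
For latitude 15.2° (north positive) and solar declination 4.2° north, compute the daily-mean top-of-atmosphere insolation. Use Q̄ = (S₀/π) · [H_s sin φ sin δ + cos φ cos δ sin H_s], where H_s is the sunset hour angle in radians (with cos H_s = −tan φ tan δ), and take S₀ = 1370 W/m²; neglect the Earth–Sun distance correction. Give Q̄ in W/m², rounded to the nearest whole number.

433 W/m²

The sunset hour angle satisfies cos H_s = −tan φ tan δ = -0.0200, giving H_s = 91.15°. In radians, H_s = 1.5909.
H_s sin φ sin δ = 1.5909 × 0.2622 × 0.0732 = 0.0305.
cos φ cos δ sin H_s = 0.9650 × 0.9973 × 0.9998 = 0.9622.
Q̄ = (1370/π) × (0.0305 + 0.9622) = 436.08 × 0.9927 = 432.90 W/m².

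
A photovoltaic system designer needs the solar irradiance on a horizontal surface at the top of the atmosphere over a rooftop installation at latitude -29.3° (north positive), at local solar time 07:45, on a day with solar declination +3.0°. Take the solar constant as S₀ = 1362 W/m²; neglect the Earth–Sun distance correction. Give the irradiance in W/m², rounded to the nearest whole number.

490 W/m²

Hour angle H = 15° × (7.75 − 12) = -63.75°.
With φ = -29.3°, δ = 3.0°, H = -63.75°: sin φ sin δ = -0.0256, cos φ cos δ cos H = 0.3852, so cos θ_z = 0.3596.
Top-of-atmosphere irradiance = S₀ cos θ_z = 1362 × 0.3596 = 489.78 W/m².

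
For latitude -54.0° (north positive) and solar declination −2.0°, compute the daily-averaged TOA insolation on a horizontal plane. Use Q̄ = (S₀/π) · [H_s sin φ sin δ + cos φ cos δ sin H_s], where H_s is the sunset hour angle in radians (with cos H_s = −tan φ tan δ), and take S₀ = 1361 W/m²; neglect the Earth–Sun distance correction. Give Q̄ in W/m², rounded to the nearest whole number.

274 W/m²

−tan φ tan δ = −(-1.3764)(-0.0349) = -0.0480; H_s = arccos(-0.0480) = 92.75°. In radians, H_s = 1.6188.
H_s sin φ sin δ = 1.6188 × -0.8090 × -0.0349 = 0.0457.
cos φ cos δ sin H_s = 0.5878 × 0.9994 × 0.9988 = 0.5867.
Q̄ = (1361/π) × (0.0457 + 0.5867) = 433.22 × 0.6324 = 273.97 W/m².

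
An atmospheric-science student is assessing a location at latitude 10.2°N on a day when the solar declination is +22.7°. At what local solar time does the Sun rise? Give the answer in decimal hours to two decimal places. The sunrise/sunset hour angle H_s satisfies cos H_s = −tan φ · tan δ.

5.71 h

cos H_s = −tan(10.2°) · tan(22.7°) = -0.0753, so H_s = arccos(-0.0753) = 94.32°.
Sunrise is at 12 − H_s/15 = 12 − 6.288 = 5.712 h local solar time.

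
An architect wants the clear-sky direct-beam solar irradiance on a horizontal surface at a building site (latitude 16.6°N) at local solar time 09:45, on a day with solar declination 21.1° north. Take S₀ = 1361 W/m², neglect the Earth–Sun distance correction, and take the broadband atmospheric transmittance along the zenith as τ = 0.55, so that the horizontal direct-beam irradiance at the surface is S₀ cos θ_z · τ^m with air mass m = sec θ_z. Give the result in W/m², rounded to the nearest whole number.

Hour angle H = 15° × (9.75 − 12) = -33.75°.
cos θ_z = sin(16.6°) sin(21.1°) + cos(16.6°) cos(21.1°) cos(-33.75°) = 0.1028 + 0.7434 = 0.8462.
Air mass m = 1/cos θ_z = 1/0.8462 = 1.182; τ^m = 0.55^1.182 = 0.4933.
Surface direct beam = 1361 × 0.8462 × 0.4933 = 568.12 W/m².

568 W/m²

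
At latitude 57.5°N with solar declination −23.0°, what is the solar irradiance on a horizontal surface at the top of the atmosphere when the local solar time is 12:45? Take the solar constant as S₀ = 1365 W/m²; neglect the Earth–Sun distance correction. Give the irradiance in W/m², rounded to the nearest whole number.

Hour angle H = 15° × (12.75 − 12) = 11.25°.
With φ = 57.5°, δ = -23.0°, H = 11.25°: sin φ sin δ = -0.3295, cos φ cos δ cos H = 0.4851, so cos θ_z = 0.1556.
Top-of-atmosphere irradiance = S₀ cos θ_z = 1365 × 0.1556 = 212.39 W/m².

212 W/m²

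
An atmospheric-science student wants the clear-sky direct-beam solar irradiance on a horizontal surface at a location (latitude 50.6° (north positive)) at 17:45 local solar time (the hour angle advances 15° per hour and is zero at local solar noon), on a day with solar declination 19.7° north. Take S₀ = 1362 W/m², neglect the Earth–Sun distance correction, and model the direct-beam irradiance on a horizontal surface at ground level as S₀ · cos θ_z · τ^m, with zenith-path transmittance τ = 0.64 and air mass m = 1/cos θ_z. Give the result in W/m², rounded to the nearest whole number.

92 W/m²

Hour angle H = 15° × (17.75 − 12) = 86.25°.
cos θ_z = sin φ sin δ + cos φ cos δ cos H = (0.7727)(0.3371) + (0.6347)(0.9415)(0.0654) = 0.2996.
Air mass m = 1/cos θ_z = 1/0.2996 = 3.338; τ^m = 0.64^3.338 = 0.2254.
Surface direct beam = 1362 × 0.2996 × 0.2254 = 91.98 W/m².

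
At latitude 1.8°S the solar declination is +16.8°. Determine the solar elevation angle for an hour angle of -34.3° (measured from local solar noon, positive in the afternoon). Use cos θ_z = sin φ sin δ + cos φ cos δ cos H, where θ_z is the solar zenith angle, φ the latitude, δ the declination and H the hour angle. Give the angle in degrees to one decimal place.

cos θ_z = sin(-1.8°) sin(16.8°) + cos(-1.8°) cos(16.8°) cos(-34.30°) = -0.0091 + 0.7904 = 0.7813.
θ_z = arccos(0.7813) = 38.62°, so the elevation is 90° − 38.62° = 51.38°.

51.4°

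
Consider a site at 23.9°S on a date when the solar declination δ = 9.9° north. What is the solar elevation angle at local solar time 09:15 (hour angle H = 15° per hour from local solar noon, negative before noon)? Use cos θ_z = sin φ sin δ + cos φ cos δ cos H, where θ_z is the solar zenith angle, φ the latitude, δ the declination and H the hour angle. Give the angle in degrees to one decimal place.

37.4°

Hour angle H = 15° × (9.25 − 12) = -41.25°.
With φ = -23.9°, δ = 9.9°, H = -41.25°: sin φ sin δ = -0.0697, cos φ cos δ cos H = 0.6771, so cos θ_z = 0.6074.
θ_z = arccos(0.6074) = 52.60°, so the elevation is 90° − 52.60° = 37.40°.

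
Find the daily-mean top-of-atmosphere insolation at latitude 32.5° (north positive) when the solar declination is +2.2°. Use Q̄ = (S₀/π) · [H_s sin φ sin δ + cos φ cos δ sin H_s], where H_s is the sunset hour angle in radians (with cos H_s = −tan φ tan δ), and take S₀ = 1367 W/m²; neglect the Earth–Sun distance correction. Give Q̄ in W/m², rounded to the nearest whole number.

−tan φ tan δ = −(0.6371)(0.0384) = -0.0245; H_s = arccos(-0.0245) = 91.40°. In radians, H_s = 1.5952.
H_s sin φ sin δ = 1.5952 × 0.5373 × 0.0384 = 0.0329.
cos φ cos δ sin H_s = 0.8434 × 0.9993 × 0.9997 = 0.8426.
Q̄ = (1367/π) × (0.0329 + 0.8426) = 435.13 × 0.8755 = 380.96 W/m².

381 W/m²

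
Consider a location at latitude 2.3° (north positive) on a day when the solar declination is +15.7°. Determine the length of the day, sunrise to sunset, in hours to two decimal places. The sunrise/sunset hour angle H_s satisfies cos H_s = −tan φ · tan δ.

cos H_s = −tan(2.3°) · tan(15.7°) = -0.0113, so H_s = arccos(-0.0113) = 90.65°.
Day length = 2 H_s / 15° h⁻¹ = 181.30° / 15 = 12.087 h.

12.09 hours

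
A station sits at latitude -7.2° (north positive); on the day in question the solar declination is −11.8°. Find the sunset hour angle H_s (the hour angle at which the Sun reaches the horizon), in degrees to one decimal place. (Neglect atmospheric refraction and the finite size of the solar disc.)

The sunset hour angle satisfies cos H_s = −tan φ tan δ = -0.0264, giving H_s = 91.51°.

91.5°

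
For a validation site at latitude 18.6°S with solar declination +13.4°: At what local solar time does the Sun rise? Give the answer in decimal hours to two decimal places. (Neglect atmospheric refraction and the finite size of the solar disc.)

−tan φ tan δ = −(-0.3365)(0.2382) = 0.0802; H_s = arccos(0.0802) = 85.40°.
Sunrise is at 12 − H_s/15 = 12 − 5.693 = 6.307 h local solar time.

6.31 h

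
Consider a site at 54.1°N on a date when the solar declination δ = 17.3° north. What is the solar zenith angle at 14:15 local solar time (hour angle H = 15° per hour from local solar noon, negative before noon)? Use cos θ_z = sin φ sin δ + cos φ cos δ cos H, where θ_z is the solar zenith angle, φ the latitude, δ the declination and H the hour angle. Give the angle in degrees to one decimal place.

Hour angle H = 15° × (14.25 − 12) = 33.75°.
cos θ_z = sin(54.1°) sin(17.3°) + cos(54.1°) cos(17.3°) cos(33.75°) = 0.2409 + 0.4655 = 0.7064.
θ_z = arccos(0.7064) = 45.06°.

45.1°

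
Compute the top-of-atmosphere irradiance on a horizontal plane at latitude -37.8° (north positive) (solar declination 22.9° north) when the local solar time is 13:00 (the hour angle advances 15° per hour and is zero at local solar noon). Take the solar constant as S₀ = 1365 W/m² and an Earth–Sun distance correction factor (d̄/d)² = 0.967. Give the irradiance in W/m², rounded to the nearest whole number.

613 W/m²

Hour angle H = 15° × (13 − 12) = 15.00°.
cos θ_z = sin φ sin δ + cos φ cos δ cos H = (-0.6129)(0.3891) + (0.7902)(0.9212)(0.9659) = 0.4646.
Top-of-atmosphere irradiance = S₀ (d̄/d)² cos θ_z = 1365 × 0.967 × 0.4646 = 613.25 W/m².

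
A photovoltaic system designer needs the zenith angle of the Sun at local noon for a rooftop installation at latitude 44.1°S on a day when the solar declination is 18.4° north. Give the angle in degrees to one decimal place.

62.5°

At local solar noon the hour angle is zero, so the zenith angle is |φ − δ| = |-44.1° − (18.4°)| = 62.5°.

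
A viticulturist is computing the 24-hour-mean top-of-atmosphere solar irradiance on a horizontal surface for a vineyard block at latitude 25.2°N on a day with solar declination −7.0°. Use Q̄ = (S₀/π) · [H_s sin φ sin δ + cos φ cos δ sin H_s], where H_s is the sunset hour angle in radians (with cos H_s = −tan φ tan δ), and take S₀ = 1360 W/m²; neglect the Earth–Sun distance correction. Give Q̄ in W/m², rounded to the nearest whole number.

354 W/m²

The sunset hour angle satisfies cos H_s = −tan φ tan δ = 0.0578, giving H_s = 86.69°. In radians, H_s = 1.5130.
H_s sin φ sin δ = 1.5130 × 0.4258 × -0.1219 = -0.0785.
cos φ cos δ sin H_s = 0.9048 × 0.9925 × 0.9983 = 0.8965.
Q̄ = (1360/π) × (-0.0785 + 0.8965) = 432.90 × 0.8180 = 354.11 W/m².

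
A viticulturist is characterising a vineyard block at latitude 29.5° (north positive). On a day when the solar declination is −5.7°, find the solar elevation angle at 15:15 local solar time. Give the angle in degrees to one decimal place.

31.5°

Hour angle H = 15° × (15.25 − 12) = 48.75°.
cos θ_z = sin φ sin δ + cos φ cos δ cos H = (0.4924)(-0.0993) + (0.8704)(0.9951)(0.6593) = 0.5221.
θ_z = arccos(0.5221) = 58.53°, so the elevation is 90° − 58.53° = 31.47°.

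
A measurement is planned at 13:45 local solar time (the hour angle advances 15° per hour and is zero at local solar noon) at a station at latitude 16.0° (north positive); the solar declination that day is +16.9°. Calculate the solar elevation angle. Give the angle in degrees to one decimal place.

Hour angle H = 15° × (13.75 − 12) = 26.25°.
cos θ_z = sin φ sin δ + cos φ cos δ cos H = (0.2756)(0.2907) + (0.9613)(0.9568)(0.8969) = 0.9051.
θ_z = arccos(0.9051) = 25.16°, so the elevation is 90° − 25.16° = 64.84°.

64.8°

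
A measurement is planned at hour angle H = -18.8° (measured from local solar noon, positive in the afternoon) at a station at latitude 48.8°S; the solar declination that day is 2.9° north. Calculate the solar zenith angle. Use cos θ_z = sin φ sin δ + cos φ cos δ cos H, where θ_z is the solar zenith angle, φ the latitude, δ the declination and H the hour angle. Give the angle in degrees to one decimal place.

54.2°

cos θ_z = sin φ sin δ + cos φ cos δ cos H = (-0.7524)(0.0506) + (0.6587)(0.9987)(0.9466) = 0.5846.
θ_z = arccos(0.5846) = 54.23°.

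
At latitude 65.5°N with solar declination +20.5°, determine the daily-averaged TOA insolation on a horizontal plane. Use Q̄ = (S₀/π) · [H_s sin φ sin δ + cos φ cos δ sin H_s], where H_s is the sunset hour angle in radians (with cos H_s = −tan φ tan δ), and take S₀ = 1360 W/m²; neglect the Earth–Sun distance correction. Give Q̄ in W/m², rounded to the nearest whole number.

446 W/m²

cos H_s = −tan(65.5°) · tan(20.5°) = -0.8204, so H_s = arccos(-0.8204) = 145.12°. In radians, H_s = 2.5328.
H_s sin φ sin δ = 2.5328 × 0.9100 × 0.3502 = 0.8072.
cos φ cos δ sin H_s = 0.4147 × 0.9367 × 0.5719 = 0.2222.
Q̄ = (1360/π) × (0.8072 + 0.2222) = 432.90 × 1.0294 = 445.63 W/m².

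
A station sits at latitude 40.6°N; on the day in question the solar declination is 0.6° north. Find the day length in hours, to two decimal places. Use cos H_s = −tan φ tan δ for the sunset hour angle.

12.07 hours

cos H_s = −tan(40.6°) · tan(0.6°) = -0.0090, so H_s = arccos(-0.0090) = 90.52°.
Day length = 2 H_s / 15° h⁻¹ = 181.04° / 15 = 12.069 h.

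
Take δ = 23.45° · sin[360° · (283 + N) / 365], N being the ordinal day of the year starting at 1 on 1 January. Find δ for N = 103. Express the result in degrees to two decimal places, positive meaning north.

360 × (283 + 103) / 365 = 380.712°; sin(380.712°) = 0.3537.
δ = 23.45 × 0.3537 = 8.294° ≈ +8.29°.

+8.29°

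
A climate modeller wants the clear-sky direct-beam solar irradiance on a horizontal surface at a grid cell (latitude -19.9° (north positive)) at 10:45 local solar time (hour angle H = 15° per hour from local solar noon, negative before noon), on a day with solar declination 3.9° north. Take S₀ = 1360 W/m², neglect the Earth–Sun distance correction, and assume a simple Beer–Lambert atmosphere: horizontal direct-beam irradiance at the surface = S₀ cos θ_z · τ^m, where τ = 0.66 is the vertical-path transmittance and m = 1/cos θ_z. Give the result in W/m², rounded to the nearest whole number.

Hour angle H = 15° × (10.75 − 12) = -18.75°.
cos θ_z = sin(-19.9°) sin(3.9°) + cos(-19.9°) cos(3.9°) cos(-18.75°) = -0.0232 + 0.8883 = 0.8651.
Air mass m = 1/cos θ_z = 1/0.8651 = 1.156; τ^m = 0.66^1.156 = 0.6186.
Surface direct beam = 1360 × 0.8651 × 0.6186 = 727.81 W/m².

728 W/m²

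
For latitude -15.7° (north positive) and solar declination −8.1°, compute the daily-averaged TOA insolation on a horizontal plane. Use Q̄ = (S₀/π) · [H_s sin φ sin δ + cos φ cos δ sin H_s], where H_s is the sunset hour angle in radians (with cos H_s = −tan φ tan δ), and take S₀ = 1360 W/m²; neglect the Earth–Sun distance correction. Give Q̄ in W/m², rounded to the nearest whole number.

−tan φ tan δ = −(-0.2811)(-0.1423) = -0.0400; H_s = arccos(-0.0400) = 92.29°. In radians, H_s = 1.6108.
H_s sin φ sin δ = 1.6108 × -0.2706 × -0.1409 = 0.0614.
cos φ cos δ sin H_s = 0.9627 × 0.9900 × 0.9992 = 0.9523.
Q̄ = (1360/π) × (0.0614 + 0.9523) = 432.90 × 1.0137 = 438.83 W/m².

439 W/m²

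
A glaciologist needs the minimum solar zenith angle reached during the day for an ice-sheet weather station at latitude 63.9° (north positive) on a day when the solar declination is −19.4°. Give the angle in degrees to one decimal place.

At local solar noon the hour angle is zero, so the zenith angle is |φ − δ| = |63.9° − (-19.4°)| = 83.3°.

83.3°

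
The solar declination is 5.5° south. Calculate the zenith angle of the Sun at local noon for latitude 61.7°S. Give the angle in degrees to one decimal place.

At local solar noon the hour angle is zero, so the zenith angle is |φ − δ| = |-61.7° − (-5.5°)| = 56.2°.

56.2°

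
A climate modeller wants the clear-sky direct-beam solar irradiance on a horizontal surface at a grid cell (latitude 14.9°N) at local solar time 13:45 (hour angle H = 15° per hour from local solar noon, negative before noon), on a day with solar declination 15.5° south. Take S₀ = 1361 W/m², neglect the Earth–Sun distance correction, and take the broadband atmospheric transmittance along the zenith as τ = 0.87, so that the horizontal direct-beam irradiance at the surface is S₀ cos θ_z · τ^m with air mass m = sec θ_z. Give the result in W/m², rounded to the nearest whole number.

Hour angle H = 15° × (13.75 − 12) = 26.25°.
cos θ_z = sin(14.9°) sin(-15.5°) + cos(14.9°) cos(-15.5°) cos(26.25°) = -0.0687 + 0.8352 = 0.7665.
Air mass m = 1/cos θ_z = 1/0.7665 = 1.305; τ^m = 0.87^1.305 = 0.8338.
Surface direct beam = 1361 × 0.7665 × 0.8338 = 869.83 W/m².

870 W/m²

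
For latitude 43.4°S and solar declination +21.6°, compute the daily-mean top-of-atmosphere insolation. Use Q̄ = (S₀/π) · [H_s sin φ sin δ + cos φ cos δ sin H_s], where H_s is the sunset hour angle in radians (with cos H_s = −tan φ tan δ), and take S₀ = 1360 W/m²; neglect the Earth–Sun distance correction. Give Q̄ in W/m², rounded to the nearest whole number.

The sunset hour angle satisfies cos H_s = −tan φ tan δ = 0.3744, giving H_s = 68.01°. In radians, H_s = 1.1870.
H_s sin φ sin δ = 1.1870 × -0.6871 × 0.3681 = -0.3002.
cos φ cos δ sin H_s = 0.7266 × 0.9298 × 0.9272 = 0.6264.
Q̄ = (1360/π) × (-0.3002 + 0.6264) = 432.90 × 0.3262 = 141.21 W/m².

141 W/m²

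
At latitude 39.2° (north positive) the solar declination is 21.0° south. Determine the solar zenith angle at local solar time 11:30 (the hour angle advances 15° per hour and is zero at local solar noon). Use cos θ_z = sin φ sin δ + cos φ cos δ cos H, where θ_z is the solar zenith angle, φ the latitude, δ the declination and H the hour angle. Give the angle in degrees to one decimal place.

Hour angle H = 15° × (11.5 − 12) = -7.50°.
cos θ_z = sin φ sin δ + cos φ cos δ cos H = (0.6320)(-0.3584) + (0.7749)(0.9336)(0.9914) = 0.4907.
θ_z = arccos(0.4907) = 60.61°.

60.6°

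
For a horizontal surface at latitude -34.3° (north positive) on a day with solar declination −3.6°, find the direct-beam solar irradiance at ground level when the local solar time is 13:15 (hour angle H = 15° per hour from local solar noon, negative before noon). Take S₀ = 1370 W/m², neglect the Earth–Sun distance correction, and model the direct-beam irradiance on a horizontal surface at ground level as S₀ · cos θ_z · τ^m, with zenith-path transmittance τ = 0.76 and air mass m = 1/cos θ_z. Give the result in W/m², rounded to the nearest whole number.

Hour angle H = 15° × (13.25 − 12) = 18.75°.
cos θ_z = sin(-34.3°) sin(-3.6°) + cos(-34.3°) cos(-3.6°) cos(18.75°) = 0.0354 + 0.7807 = 0.8161.
Air mass m = 1/cos θ_z = 1/0.8161 = 1.225; τ^m = 0.76^1.225 = 0.7145.
Surface direct beam = 1370 × 0.8161 × 0.7145 = 798.85 W/m².

799 W/m²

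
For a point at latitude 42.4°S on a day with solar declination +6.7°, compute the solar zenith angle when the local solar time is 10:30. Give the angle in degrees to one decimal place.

53.2°

Hour angle H = 15° × (10.5 − 12) = -22.50°.
cos θ_z = sin(-42.4°) sin(6.7°) + cos(-42.4°) cos(6.7°) cos(-22.50°) = -0.0787 + 0.6776 = 0.5989.
θ_z = arccos(0.5989) = 53.21°.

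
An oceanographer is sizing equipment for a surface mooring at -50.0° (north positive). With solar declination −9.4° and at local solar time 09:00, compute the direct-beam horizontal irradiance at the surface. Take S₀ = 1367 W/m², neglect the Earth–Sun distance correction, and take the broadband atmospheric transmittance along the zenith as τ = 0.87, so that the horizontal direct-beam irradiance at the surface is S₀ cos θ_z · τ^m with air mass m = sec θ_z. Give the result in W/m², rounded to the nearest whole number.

Hour angle H = 15° × (9 − 12) = -45.00°.
cos θ_z = sin φ sin δ + cos φ cos δ cos H = (-0.7660)(-0.1633) + (0.6428)(0.9866)(0.7071) = 0.5735.
Air mass m = 1/cos θ_z = 1/0.5735 = 1.744; τ^m = 0.87^1.744 = 0.7844.
Surface direct beam = 1367 × 0.5735 × 0.7844 = 614.95 W/m².

615 W/m²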